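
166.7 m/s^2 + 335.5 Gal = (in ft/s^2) 557.9. Check: 166.7 m/s^2 is already in m/s^2. 1 Gal = 0.01 m/s^2, so 335.5 Gal = 335.5 * 0.01 = 3.355 m/s^2. Sum: 166.7 + 3.355 = 170.055 m/s^2. 1 ft/s^2 = 0.3048 m/s^2, so 170.055 m/s^2 = 170.055 / 0.3048 = 557.92323 ft/s^2 ≈ 557.9 ft/s^2 (4 s.f.).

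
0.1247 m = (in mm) 124.7. Check: 1 mm = 0.001 m, so 0.1247 m = 0.1247 / 0.001 = 124.7 mm.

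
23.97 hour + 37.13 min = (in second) 8.852e+04. Check: 1 hour = 3600 s, so 23.97 hour = 23.97 * 3600 = 86292 s. 1 min = 60 s, so 37.13 min = 37.13 * 60 = 2227.8 s. Sum: 86292 + 2227.8 = 88519.8 s. 88519.8 s = 88519.8 second ≈ 8.852e+04 second (4 s.f.).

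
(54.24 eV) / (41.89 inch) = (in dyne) 1 eV = 1.6021766e-19 J, so 54.24 eV = 54.24 * 1.6021766e-19 = 8.6902061e-18 J. 1 inch = 0.0254 m, so 41.89 inch = 41.89 * 0.0254 = 1.064006 m. Combine: 8.6902061e-18 J / 1.064006 m = 8.1674408e-18 N. 1 dyne = 1e-05 N, so 8.1674408e-18 N = 8.1674408e-18 / 1e-05 = 8.1674408e-13 dyne ≈ 8.167e-13 dyne (4 s.f.). Final answer: 8.167e-13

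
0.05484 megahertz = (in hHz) 548.4. Check: 1 megahertz = 1000000 Hz, so 0.05484 megahertz = 0.05484 * 1000000 = 54840 Hz. 1 hHz = 100 Hz, so 54840 Hz = 54840 / 100 = 548.4 hHz.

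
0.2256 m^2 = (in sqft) 1 sqft = 0.09290304 m^2, so 0.2256 m^2 = 0.2256 / 0.09290304 = 2.4283382 sqft ≈ 2.428 sqft (4 s.f.). Final answer: 2.428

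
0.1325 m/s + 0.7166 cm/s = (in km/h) 0.5028. Check: 0.1325 m/s is already in m/s. 1 cm/s = 0.01 m/s, so 0.7166 cm/s = 0.7166 * 0.01 = 0.007166 m/s. Sum: 0.1325 + 0.007166 = 0.139666 m/s. 1 km/h = 0.27777778 m/s, so 0.139666 m/s = 0.139666 / 0.27777778 = 0.5027976 km/h ≈ 0.5028 km/h (4 s.f.).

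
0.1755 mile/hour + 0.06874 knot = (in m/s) 0.1138. Check: 1 mile/hour = 0.44704 m/s, so 0.1755 mile/hour = 0.1755 * 0.44704 = 0.07845552 m/s. 1 knot = 0.51444444 m/s, so 0.06874 knot = 0.06874 * 0.51444444 = 0.035362911 m/s. Sum: 0.07845552 + 0.035362911 = 0.11381843 m/s. Result: 0.11381843 m/s ≈ 0.1138 m/s (4 s.f.).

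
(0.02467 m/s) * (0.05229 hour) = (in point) 1.316e+04. Check: 0.02467 m/s is already in m/s. 1 hour = 3600 s, so 0.05229 hour = 0.05229 * 3600 = 188.244 s. Combine: 0.02467 m/s * 188.244 s = 4.6439795 m. 1 point = 0.00035277778 m, so 4.6439795 m = 4.6439795 / 0.00035277778 = 13164.036 point ≈ 1.316e+04 point (4 s.f.).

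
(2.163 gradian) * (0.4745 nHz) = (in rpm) 1.54e-10. Check: 1 gradian = 0.015707963 rad, so 2.163 gradian = 2.163 * 0.015707963 = 0.033976325 rad. 1 nHz = 1e-09 Hz, so 0.4745 nHz = 0.4745 * 1e-09 = 4.745e-10 Hz. Combine: 0.033976325 rad * 4.745e-10 Hz = 1.6121766e-11 rad/s. 1 rpm = 0.10471976 rad/s, so 1.6121766e-11 rad/s = 1.6121766e-11 / 0.10471976 = 1.5395153e-10 rpm ≈ 1.54e-10 rpm (4 s.f.).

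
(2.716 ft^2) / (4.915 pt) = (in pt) 1 ft^2 = 0.09290304 m^2, so 2.716 ft^2 = 2.716 * 0.09290304 = 0.25232466 m^2. 1 pt = 0.00035277778 m, so 4.915 pt = 4.915 * 0.00035277778 = 0.0017339028 m. Combine: 0.25232466 m^2 / 0.0017339028 m = 145.52411 m. 1 pt = 0.00035277778 m, so 145.52411 m = 145.52411 / 0.00035277778 = 412509.29 pt ≈ 4.125e+05 pt (4 s.f.). Final answer: 4.125e+05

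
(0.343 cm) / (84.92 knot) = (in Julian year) 2.488e-12. Check: 1 cm = 0.01 m, so 0.343 cm = 0.343 * 0.01 = 0.00343 m. 1 knot = 0.51444444 m/s, so 84.92 knot = 84.92 * 0.51444444 = 43.686622 m/s. Combine: 0.00343 m / 43.686622 m/s = 7.8513738e-05 s. 1 Julian year = 31557600 s, so 7.8513738e-05 s = 7.8513738e-05 / 31557600 = 2.4879502e-12 Julian year ≈ 2.488e-12 Julian year (4 s.f.).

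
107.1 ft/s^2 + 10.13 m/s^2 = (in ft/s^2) 140.3. Check: 1 ft/s^2 = 0.3048 m/s^2, so 107.1 ft/s^2 = 107.1 * 0.3048 = 32.64408 m/s^2. 10.13 m/s^2 is already in m/s^2. Sum: 32.64408 + 10.13 = 42.77408 m/s^2. 1 ft/s^2 = 0.3048 m/s^2, so 42.77408 m/s^2 = 42.77408 / 0.3048 = 140.33491 ft/s^2 ≈ 140.3 ft/s^2 (4 s.f.).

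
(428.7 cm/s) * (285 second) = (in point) 3.463e+06. Check: 1 cm/s = 0.01 m/s, so 428.7 cm/s = 428.7 * 0.01 = 4.287 m/s. 285 second = 285 s. Combine: 4.287 m/s * 285 s = 1221.795 m. 1 point = 0.00035277778 m, so 1221.795 m = 1221.795 / 0.00035277778 = 3463355.9 point ≈ 3.463e+06 point (4 s.f.).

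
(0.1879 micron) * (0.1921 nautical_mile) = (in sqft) 0.0007196. Check: 1 micron = 1e-06 m, so 0.1879 micron = 0.1879 * 1e-06 = 1.879e-07 m. 1 nautical_mile = 1852 m, so 0.1921 nautical_mile = 0.1921 * 1852 = 355.7692 m. Combine: 1.879e-07 m * 355.7692 m = 6.6849033e-05 m^2. 1 sqft = 0.09290304 m^2, so 6.6849033e-05 m^2 = 6.6849033e-05 / 0.09290304 = 0.000719557 sqft ≈ 0.0007196 sqft (4 s.f.).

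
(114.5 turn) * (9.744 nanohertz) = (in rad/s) 7.01e-06. Check: 1 turn = 6.2831853 rad, so 114.5 turn = 114.5 * 6.2831853 = 719.42472 rad. 1 nanohertz = 1e-09 Hz, so 9.744 nanohertz = 9.744 * 1e-09 = 9.744e-09 Hz. Combine: 719.42472 rad * 9.744e-09 Hz = 7.0100744e-06 rad/s. Result: 7.0100744e-06 rad/s ≈ 7.01e-06 rad/s (4 s.f.).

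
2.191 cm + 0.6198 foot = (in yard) 0.2306. Check: 1 cm = 0.01 m, so 2.191 cm = 2.191 * 0.01 = 0.02191 m. 1 foot = 0.3048 m, so 0.6198 foot = 0.6198 * 0.3048 = 0.18891504 m. Sum: 0.02191 + 0.18891504 = 0.21082504 m. 1 yard = 0.9144 m, so 0.21082504 m = 0.21082504 / 0.9144 = 0.23056107 yard ≈ 0.2306 yard (4 s.f.).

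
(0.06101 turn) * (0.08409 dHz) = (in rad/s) 0.003223. Check: 1 turn = 6.2831853 rad, so 0.06101 turn = 0.06101 * 6.2831853 = 0.38333714 rad. 1 dHz = 0.1 Hz, so 0.08409 dHz = 0.08409 * 0.1 = 0.008409 Hz. Combine: 0.38333714 rad * 0.008409 Hz = 0.003223482 rad/s. Result: 0.003223482 rad/s ≈ 0.003223 rad/s (4 s.f.).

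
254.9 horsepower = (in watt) 1.901e+05. Check: 1 horsepower = 745.69987 W, so 254.9 horsepower = 254.9 * 745.69987 = 190078.9 W. 190078.9 W = 190078.9 watt ≈ 1.901e+05 watt (4 s.f.).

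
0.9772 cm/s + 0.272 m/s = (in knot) 1 cm/s = 0.01 m/s, so 0.9772 cm/s = 0.9772 * 0.01 = 0.009772 m/s. 0.272 m/s is already in m/s. Sum: 0.009772 + 0.272 = 0.281772 m/s. 1 knot = 0.51444444 m/s, so 0.281772 m/s = 0.281772 / 0.51444444 = 0.54772095 knot ≈ 0.5477 knot (4 s.f.). Final answer: 0.5477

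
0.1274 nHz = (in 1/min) 1 nHz = 1e-09 Hz, so 0.1274 nHz = 0.1274 * 1e-09 = 1.274e-10 Hz. 1 1/min = 0.016666667 Hz, so 1.274e-10 Hz = 1.274e-10 / 0.016666667 = 7.644e-09 1/min. Final answer: 7.644e-09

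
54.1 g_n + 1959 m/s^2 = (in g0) 1 g_n = 9.80665 m/s^2, so 54.1 g_n = 54.1 * 9.80665 = 530.53976 m/s^2. 1959 m/s^2 is already in m/s^2. Sum: 530.53976 + 1959 = 2489.5398 m/s^2. 1 g0 = 9.80665 m/s^2, so 2489.5398 m/s^2 = 2489.5398 / 9.80665 = 253.86241 g0 ≈ 253.9 g0 (4 s.f.). Final answer: 253.9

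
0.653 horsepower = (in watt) 1 horsepower = 745.69987 W, so 0.653 horsepower = 0.653 * 745.69987 = 486.94202 W. 486.94202 W = 486.94202 watt ≈ 486.9 watt (4 s.f.). Final answer: 486.9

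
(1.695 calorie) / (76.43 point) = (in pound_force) 1 calorie = 4.184 J, so 1.695 calorie = 1.695 * 4.184 = 7.09188 J. 1 point = 0.00035277778 m, so 76.43 point = 76.43 * 0.00035277778 = 0.026962806 m. Combine: 7.09188 J / 0.026962806 m = 263.02456 N. 1 pound_force = 4.4482216 N, so 263.02456 N = 263.02456 / 4.4482216 = 59.130273 pound_force ≈ 59.13 pound_force (4 s.f.). Final answer: 59.13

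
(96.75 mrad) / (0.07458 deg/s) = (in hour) 1 mrad = 0.001 rad, so 96.75 mrad = 96.75 * 0.001 = 0.09675 rad. 1 deg/s = 0.017453293 rad/s, so 0.07458 deg/s = 0.07458 * 0.017453293 = 0.0013016666 rad/s. Combine: 0.09675 rad / 0.0013016666 rad/s = 74.327791 s. 1 hour = 3600 s, so 74.327791 s = 74.327791 / 3600 = 0.020646609 hour ≈ 0.02065 hour (4 s.f.). Final answer: 0.02065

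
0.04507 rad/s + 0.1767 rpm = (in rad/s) 0.06357. Check: 0.04507 rad/s is already in rad/s. 1 rpm = 0.10471976 rad/s, so 0.1767 rpm = 0.1767 * 0.10471976 = 0.018503981 rad/s. Sum: 0.04507 + 0.018503981 = 0.063573981 rad/s. Result: 0.063573981 rad/s ≈ 0.06357 rad/s (4 s.f.).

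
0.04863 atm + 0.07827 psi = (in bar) 1 atm = 101325 Pa, so 0.04863 atm = 0.04863 * 101325 = 4927.4348 Pa. 1 psi = 6894.7573 Pa, so 0.07827 psi = 0.07827 * 6894.7573 = 539.65265 Pa. Sum: 4927.4348 + 539.65265 = 5467.0874 Pa. 1 bar = 100000 Pa, so 5467.0874 Pa = 5467.0874 / 100000 = 0.054670874 bar ≈ 0.05467 bar (4 s.f.). Final answer: 0.05467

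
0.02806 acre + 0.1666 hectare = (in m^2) 1780. Check: 1 acre = 4046.8564 m^2, so 0.02806 acre = 0.02806 * 4046.8564 = 113.55479 m^2. 1 hectare = 10000 m^2, so 0.1666 hectare = 0.1666 * 10000 = 1666 m^2. Sum: 113.55479 + 1666 = 1779.5548 m^2. Result: 1779.5548 m^2 ≈ 1780 m^2 (4 s.f.).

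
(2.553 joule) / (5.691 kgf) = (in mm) 45.74. Check: 2.553 joule = 2.553 J. 1 kgf = 9.80665 N, so 5.691 kgf = 5.691 * 9.80665 = 55.809645 N. Combine: 2.553 J / 55.809645 N = 0.045744781 m. 1 mm = 0.001 m, so 0.045744781 m = 0.045744781 / 0.001 = 45.744781 mm ≈ 45.74 mm (4 s.f.).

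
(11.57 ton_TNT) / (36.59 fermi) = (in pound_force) 2.974e+23. Check: 1 ton_TNT = 4.184e+09 J, so 11.57 ton_TNT = 11.57 * 4.184e+09 = 4.840888e+10 J. 1 fermi = 1e-15 m, so 36.59 fermi = 36.59 * 1e-15 = 3.659e-14 m. Combine: 4.840888e+10 J / 3.659e-14 m = 1.3230085e+24 N. 1 pound_force = 4.4482216 N, so 1.3230085e+24 N = 1.3230085e+24 / 4.4482216 = 2.9742414e+23 pound_force ≈ 2.974e+23 pound_force (4 s.f.).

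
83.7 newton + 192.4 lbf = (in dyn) 9.395e+07. Check: 83.7 newton = 83.7 N. 1 lbf = 4.4482216 N, so 192.4 lbf = 192.4 * 4.4482216 = 855.83784 N. Sum: 83.7 + 855.83784 = 939.53784 N. 1 dyn = 1e-05 N, so 939.53784 N = 939.53784 / 1e-05 = 93953784 dyn ≈ 9.395e+07 dyn (4 s.f.).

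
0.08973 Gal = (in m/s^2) 1 Gal = 0.01 m/s^2, so 0.08973 Gal = 0.08973 * 0.01 = 0.0008973 m/s^2. Result: 0.0008973 m/s^2. Final answer: 0.0008973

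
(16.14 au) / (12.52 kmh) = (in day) 1 au = 1.4959787e+11 m, so 16.14 au = 16.14 * 1.4959787e+11 = 2.4145096e+12 m. 1 kmh = 0.27777778 m/s, so 12.52 kmh = 12.52 * 0.27777778 = 3.4777778 m/s. Combine: 2.4145096e+12 m / 3.4777778 m/s = 6.9426795e+11 s. 1 day = 86400 s, so 6.9426795e+11 s = 6.9426795e+11 / 86400 = 8035508.6 day ≈ 8.036e+06 day (4 s.f.). Final answer: 8.036e+06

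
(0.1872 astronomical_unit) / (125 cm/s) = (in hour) 1 astronomical_unit = 1.4959787e+11 m, so 0.1872 astronomical_unit = 0.1872 * 1.4959787e+11 = 2.8004721e+10 m. 1 cm/s = 0.01 m/s, so 125 cm/s = 125 * 0.01 = 1.25 m/s. Combine: 2.8004721e+10 m / 1.25 m/s = 2.2403777e+10 s. 1 hour = 3600 s, so 2.2403777e+10 s = 2.2403777e+10 / 3600 = 6223271.4 hour ≈ 6.223e+06 hour (4 s.f.). Final answer: 6.223e+06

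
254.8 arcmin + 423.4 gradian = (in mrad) 1 arcmin = 0.00029088821 rad, so 254.8 arcmin = 254.8 * 0.00029088821 = 0.074118316 rad. 1 gradian = 0.015707963 rad, so 423.4 gradian = 423.4 * 0.015707963 = 6.6507516 rad. Sum: 0.074118316 + 6.6507516 = 6.72487 rad. 1 mrad = 0.001 rad, so 6.72487 rad = 6.72487 / 0.001 = 6724.87 mrad ≈ 6725 mrad (4 s.f.). Final answer: 6725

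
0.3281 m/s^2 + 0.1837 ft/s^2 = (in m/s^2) 0.3281 m/s^2 is already in m/s^2. 1 ft/s^2 = 0.3048 m/s^2, so 0.1837 ft/s^2 = 0.1837 * 0.3048 = 0.05599176 m/s^2. Sum: 0.3281 + 0.05599176 = 0.38409176 m/s^2. Result: 0.38409176 m/s^2 ≈ 0.3841 m/s^2 (4 s.f.). Final answer: 0.3841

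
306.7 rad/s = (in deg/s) 1.757e+04. Check: 1 deg/s = 0.017453293 rad/s, so 306.7 rad/s = 306.7 / 0.017453293 = 17572.616 deg/s ≈ 1.757e+04 deg/s (4 s.f.).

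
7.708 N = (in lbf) 1.733. Check: 1 lbf = 4.4482216 N, so 7.708 N = 7.708 / 4.4482216 = 1.7328273 lbf ≈ 1.733 lbf (4 s.f.).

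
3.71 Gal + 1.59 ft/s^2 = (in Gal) 1 Gal = 0.01 m/s^2, so 3.71 Gal = 3.71 * 0.01 = 0.0371 m/s^2. 1 ft/s^2 = 0.3048 m/s^2, so 1.59 ft/s^2 = 1.59 * 0.3048 = 0.484632 m/s^2. Sum: 0.0371 + 0.484632 = 0.521732 m/s^2. 1 Gal = 0.01 m/s^2, so 0.521732 m/s^2 = 0.521732 / 0.01 = 52.1732 Gal ≈ 52.17 Gal (4 s.f.). Final answer: 52.17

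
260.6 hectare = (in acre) 644. Check: 1 hectare = 10000 m^2, so 260.6 hectare = 260.6 * 10000 = 2606000 m^2. 1 acre = 4046.8564 m^2, so 2606000 m^2 = 2606000 / 4046.8564 = 643.95662 acre ≈ 644 acre (4 s.f.).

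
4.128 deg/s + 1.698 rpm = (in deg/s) 14.32. Check: 1 deg/s = 0.017453293 rad/s, so 4.128 deg/s = 4.128 * 0.017453293 = 0.072047192 rad/s. 1 rpm = 0.10471976 rad/s, so 1.698 rpm = 1.698 * 0.10471976 = 0.17781414 rad/s. Sum: 0.072047192 + 0.17781414 = 0.24986134 rad/s. 1 deg/s = 0.017453293 rad/s, so 0.24986134 rad/s = 0.24986134 / 0.017453293 = 14.316 deg/s ≈ 14.32 deg/s (4 s.f.).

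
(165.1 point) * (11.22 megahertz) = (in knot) 1.27e+06. Check: 1 point = 0.00035277778 m, so 165.1 point = 165.1 * 0.00035277778 = 0.058243611 m. 1 megahertz = 1000000 Hz, so 11.22 megahertz = 11.22 * 1000000 = 11220000 Hz. Combine: 0.058243611 m * 11220000 Hz = 653493.32 m/s. 1 knot = 0.51444444 m/s, so 653493.32 m/s = 653493.32 / 0.51444444 = 1270289.4 knot ≈ 1.27e+06 knot (4 s.f.).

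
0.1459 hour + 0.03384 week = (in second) 1 hour = 3600 s, so 0.1459 hour = 0.1459 * 3600 = 525.24 s. 1 week = 604800 s, so 0.03384 week = 0.03384 * 604800 = 20466.432 s. Sum: 525.24 + 20466.432 = 20991.672 s. 20991.672 s = 20991.672 second ≈ 2.099e+04 second (4 s.f.). Final answer: 2.099e+04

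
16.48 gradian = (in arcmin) 889.9. Check: 1 gradian = 0.015707963 rad, so 16.48 gradian = 16.48 * 0.015707963 = 0.25886723 rad. 1 arcmin = 0.00029088821 rad, so 0.25886723 rad = 0.25886723 / 0.00029088821 = 889.92 arcmin ≈ 889.9 arcmin (4 s.f.).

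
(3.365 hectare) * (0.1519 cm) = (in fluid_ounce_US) 1.728e+06. Check: 1 hectare = 10000 m^2, so 3.365 hectare = 3.365 * 10000 = 33650 m^2. 1 cm = 0.01 m, so 0.1519 cm = 0.1519 * 0.01 = 0.001519 m. Combine: 33650 m^2 * 0.001519 m = 51.11435 m^3. 1 fluid_ounce_US = 2.957353e-05 m^3, so 51.11435 m^3 = 51.11435 / 2.957353e-05 = 1728381.8 fluid_ounce_US ≈ 1.728e+06 fluid_ounce_US (4 s.f.).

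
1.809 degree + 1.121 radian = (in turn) 0.1834. Check: 1 degree = 0.017453293 rad, so 1.809 degree = 1.809 * 0.017453293 = 0.031573006 rad. 1.121 radian = 1.121 rad. Sum: 0.031573006 + 1.121 = 1.152573 rad. 1 turn = 6.2831853 rad, so 1.152573 rad = 1.152573 / 6.2831853 = 0.18343769 turn ≈ 0.1834 turn (4 s.f.).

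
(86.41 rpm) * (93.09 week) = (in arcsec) 1.051e+14. Check: 1 rpm = 0.10471976 rad/s, so 86.41 rpm = 86.41 * 0.10471976 = 9.048834 rad/s. 1 week = 604800 s, so 93.09 week = 93.09 * 604800 = 56300832 s. Combine: 9.048834 rad/s * 56300832 s = 5.0945689e+08 rad. 1 arcsec = 4.8481368e-06 rad, so 5.0945689e+08 rad = 5.0945689e+08 / 4.8481368e-06 = 1.0508303e+14 arcsec ≈ 1.051e+14 arcsec (4 s.f.).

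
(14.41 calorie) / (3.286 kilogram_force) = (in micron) 1.871e+06. Check: 1 calorie = 4.184 J, so 14.41 calorie = 14.41 * 4.184 = 60.29144 J. 1 kilogram_force = 9.80665 N, so 3.286 kilogram_force = 3.286 * 9.80665 = 32.224652 N. Combine: 60.29144 J / 32.224652 N = 1.8709726 m. 1 micron = 1e-06 m, so 1.8709726 m = 1.8709726 / 1e-06 = 1870972.6 micron ≈ 1.871e+06 micron (4 s.f.).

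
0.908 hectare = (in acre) 1 hectare = 10000 m^2, so 0.908 hectare = 0.908 * 10000 = 9080 m^2. 1 acre = 4046.8564 m^2, so 9080 m^2 = 9080 / 4046.8564 = 2.2437169 acre ≈ 2.244 acre (4 s.f.). Final answer: 2.244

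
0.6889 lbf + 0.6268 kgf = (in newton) 9.211. Check: 1 lbf = 4.4482216 N, so 0.6889 lbf = 0.6889 * 4.4482216 = 3.0643799 N. 1 kgf = 9.80665 N, so 0.6268 kgf = 0.6268 * 9.80665 = 6.1468082 N. Sum: 3.0643799 + 6.1468082 = 9.2111881 N. 9.2111881 N = 9.2111881 newton ≈ 9.211 newton (4 s.f.).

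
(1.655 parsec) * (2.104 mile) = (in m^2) 1.729e+20. Check: 1 parsec = 3.0856776e+16 m, so 1.655 parsec = 1.655 * 3.0856776e+16 = 5.1067964e+16 m. 1 mile = 1609.344 m, so 2.104 mile = 2.104 * 1609.344 = 3386.0598 m. Combine: 5.1067964e+16 m * 3386.0598 m = 1.7291918e+20 m^2. Result: 1.7291918e+20 m^2 ≈ 1.729e+20 m^2 (4 s.f.).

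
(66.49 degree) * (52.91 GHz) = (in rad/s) 1 degree = 0.017453293 rad, so 66.49 degree = 66.49 * 0.017453293 = 1.1604694 rad. 1 GHz = 1e+09 Hz, so 52.91 GHz = 52.91 * 1e+09 = 5.291e+10 Hz. Combine: 1.1604694 rad * 5.291e+10 Hz = 6.1400437e+10 rad/s. Result: 6.1400437e+10 rad/s ≈ 6.14e+10 rad/s (4 s.f.). Final answer: 6.14e+10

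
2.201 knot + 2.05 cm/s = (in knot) 2.241. Check: 1 knot = 0.51444444 m/s, so 2.201 knot = 2.201 * 0.51444444 = 1.1322922 m/s. 1 cm/s = 0.01 m/s, so 2.05 cm/s = 2.05 * 0.01 = 0.0205 m/s. Sum: 1.1322922 + 0.0205 = 1.1527922 m/s. 1 knot = 0.51444444 m/s, so 1.1527922 m/s = 1.1527922 / 0.51444444 = 2.2408488 knot ≈ 2.241 knot (4 s.f.).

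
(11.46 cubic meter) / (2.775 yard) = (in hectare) 0.0004516. Check: 11.46 cubic meter = 11.46 m^3. 1 yard = 0.9144 m, so 2.775 yard = 2.775 * 0.9144 = 2.53746 m. Combine: 11.46 m^3 / 2.53746 m = 4.5163274 m^2. 1 hectare = 10000 m^2, so 4.5163274 m^2 = 4.5163274 / 10000 = 0.00045163274 hectare ≈ 0.0004516 hectare (4 s.f.).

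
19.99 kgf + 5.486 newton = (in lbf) 45.3. Check: 1 kgf = 9.80665 N, so 19.99 kgf = 19.99 * 9.80665 = 196.03493 N. 5.486 newton = 5.486 N. Sum: 196.03493 + 5.486 = 201.52093 N. 1 lbf = 4.4482216 N, so 201.52093 N = 201.52093 / 4.4482216 = 45.303708 lbf ≈ 45.3 lbf (4 s.f.).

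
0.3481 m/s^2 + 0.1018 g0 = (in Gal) 134.6. Check: 0.3481 m/s^2 is already in m/s^2. 1 g0 = 9.80665 m/s^2, so 0.1018 g0 = 0.1018 * 9.80665 = 0.99831697 m/s^2. Sum: 0.3481 + 0.99831697 = 1.346417 m/s^2. 1 Gal = 0.01 m/s^2, so 1.346417 m/s^2 = 1.346417 / 0.01 = 134.6417 Gal ≈ 134.6 Gal (4 s.f.).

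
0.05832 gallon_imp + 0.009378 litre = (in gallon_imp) 0.06038. Check: 1 gallon_imp = 0.00454609 m^3, so 0.05832 gallon_imp = 0.05832 * 0.00454609 = 0.00026512797 m^3. 1 litre = 0.001 m^3, so 0.009378 litre = 0.009378 * 0.001 = 9.378e-06 m^3. Sum: 0.00026512797 + 9.378e-06 = 0.00027450597 m^3. 1 gallon_imp = 0.00454609 m^3, so 0.00027450597 m^3 = 0.00027450597 / 0.00454609 = 0.060382872 gallon_imp ≈ 0.06038 gallon_imp (4 s.f.).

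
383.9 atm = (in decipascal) 3.89e+08. Check: 1 atm = 101325 Pa, so 383.9 atm = 383.9 * 101325 = 38898668 Pa. 1 decipascal = 0.1 Pa, so 38898668 Pa = 38898668 / 0.1 = 3.8898668e+08 decipascal ≈ 3.89e+08 decipascal (4 s.f.).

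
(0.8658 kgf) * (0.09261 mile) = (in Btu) 1.199. Check: 1 kgf = 9.80665 N, so 0.8658 kgf = 0.8658 * 9.80665 = 8.4905976 N. 1 mile = 1609.344 m, so 0.09261 mile = 0.09261 * 1609.344 = 149.04135 m. Combine: 8.4905976 N * 149.04135 m = 1265.4501 J. 1 Btu = 1055.0559 J, so 1265.4501 J = 1265.4501 / 1055.0559 = 1.1994153 Btu ≈ 1.199 Btu (4 s.f.).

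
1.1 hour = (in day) 0.04583. Check: 1 hour = 3600 s, so 1.1 hour = 1.1 * 3600 = 3960 s. 1 day = 86400 s, so 3960 s = 3960 / 86400 = 0.045833333 day ≈ 0.04583 day (4 s.f.).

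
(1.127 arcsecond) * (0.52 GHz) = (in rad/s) 1 arcsecond = 4.8481368e-06 rad, so 1.127 arcsecond = 1.127 * 4.8481368e-06 = 5.4638502e-06 rad. 1 GHz = 1e+09 Hz, so 0.52 GHz = 0.52 * 1e+09 = 5.2e+08 Hz. Combine: 5.4638502e-06 rad * 5.2e+08 Hz = 2841.2021 rad/s. Result: 2841.2021 rad/s ≈ 2841 rad/s (4 s.f.). Final answer: 2841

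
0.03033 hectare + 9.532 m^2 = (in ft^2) 1 hectare = 10000 m^2, so 0.03033 hectare = 0.03033 * 10000 = 303.3 m^2. 9.532 m^2 is already in m^2. Sum: 303.3 + 9.532 = 312.832 m^2. 1 ft^2 = 0.09290304 m^2, so 312.832 m^2 = 312.832 / 0.09290304 = 3367.2956 ft^2 ≈ 3367 ft^2 (4 s.f.). Final answer: 3367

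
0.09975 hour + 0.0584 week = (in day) 1 hour = 3600 s, so 0.09975 hour = 0.09975 * 3600 = 359.1 s. 1 week = 604800 s, so 0.0584 week = 0.0584 * 604800 = 35320.32 s. Sum: 359.1 + 35320.32 = 35679.42 s. 1 day = 86400 s, so 35679.42 s = 35679.42 / 86400 = 0.41295625 day ≈ 0.413 day (4 s.f.). Final answer: 0.413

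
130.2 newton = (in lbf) 130.2 newton = 130.2 N. 1 lbf = 4.4482216 N, so 130.2 N = 130.2 / 4.4482216 = 29.270124 lbf ≈ 29.27 lbf (4 s.f.). Final answer: 29.27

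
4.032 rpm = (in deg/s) 1 rpm = 0.10471976 rad/s, so 4.032 rpm = 4.032 * 0.10471976 = 0.42223005 rad/s. 1 deg/s = 0.017453293 rad/s, so 0.42223005 rad/s = 0.42223005 / 0.017453293 = 24.192 deg/s ≈ 24.19 deg/s (4 s.f.). Final answer: 24.19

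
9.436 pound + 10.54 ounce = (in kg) 4.579. Check: 1 pound = 0.45359237 kg, so 9.436 pound = 9.436 * 0.45359237 = 4.2800976 kg. 1 ounce = 0.028349523 kg, so 10.54 ounce = 10.54 * 0.028349523 = 0.29880397 kg. Sum: 4.2800976 + 0.29880397 = 4.5789016 kg. Result: 4.5789016 kg ≈ 4.579 kg (4 s.f.).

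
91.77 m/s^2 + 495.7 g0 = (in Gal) 91.77 m/s^2 is already in m/s^2. 1 g0 = 9.80665 m/s^2, so 495.7 g0 = 495.7 * 9.80665 = 4861.1564 m/s^2. Sum: 91.77 + 4861.1564 = 4952.9264 m/s^2. 1 Gal = 0.01 m/s^2, so 4952.9264 m/s^2 = 4952.9264 / 0.01 = 495292.64 Gal ≈ 4.953e+05 Gal (4 s.f.). Final answer: 4.953e+05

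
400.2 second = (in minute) 6.67. Check: 400.2 second = 400.2 s. 1 minute = 60 s, so 400.2 s = 400.2 / 60 = 6.67 minute.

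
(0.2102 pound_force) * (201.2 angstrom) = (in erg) 1 pound_force = 4.4482216 N, so 0.2102 pound_force = 0.2102 * 4.4482216 = 0.93501618 N. 1 angstrom = 1e-10 m, so 201.2 angstrom = 201.2 * 1e-10 = 2.012e-08 m. Combine: 0.93501618 N * 2.012e-08 m = 1.8812526e-08 J. 1 erg = 1e-07 J, so 1.8812526e-08 J = 1.8812526e-08 / 1e-07 = 0.18812526 erg ≈ 0.1881 erg (4 s.f.). Final answer: 0.1881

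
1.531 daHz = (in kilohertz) 0.01531. Check: 1 daHz = 10 Hz, so 1.531 daHz = 1.531 * 10 = 15.31 Hz. 1 kilohertz = 1000 Hz, so 15.31 Hz = 15.31 / 1000 = 0.01531 kilohertz.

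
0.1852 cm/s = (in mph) 0.004143. Check: 1 cm/s = 0.01 m/s, so 0.1852 cm/s = 0.1852 * 0.01 = 0.001852 m/s. 1 mph = 0.44704 m/s, so 0.001852 m/s = 0.001852 / 0.44704 = 0.004142806 mph ≈ 0.004143 mph (4 s.f.).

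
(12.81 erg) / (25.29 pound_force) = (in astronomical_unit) 1 erg = 1e-07 J, so 12.81 erg = 12.81 * 1e-07 = 1.281e-06 J. 1 pound_force = 4.4482216 N, so 25.29 pound_force = 25.29 * 4.4482216 = 112.49552 N. Combine: 1.281e-06 J / 112.49552 N = 1.138712e-08 m. 1 astronomical_unit = 1.4959787e+11 m, so 1.138712e-08 m = 1.138712e-08 / 1.4959787e+11 = 7.6118193e-20 astronomical_unit ≈ 7.612e-20 astronomical_unit (4 s.f.). Final answer: 7.612e-20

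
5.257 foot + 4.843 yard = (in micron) 1 foot = 0.3048 m, so 5.257 foot = 5.257 * 0.3048 = 1.6023336 m. 1 yard = 0.9144 m, so 4.843 yard = 4.843 * 0.9144 = 4.4284392 m. Sum: 1.6023336 + 4.4284392 = 6.0307728 m. 1 micron = 1e-06 m, so 6.0307728 m = 6.0307728 / 1e-06 = 6030772.8 micron ≈ 6.031e+06 micron (4 s.f.). Final answer: 6.031e+06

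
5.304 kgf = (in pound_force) 1 kgf = 9.80665 N, so 5.304 kgf = 5.304 * 9.80665 = 52.014472 N. 1 pound_force = 4.4482216 N, so 52.014472 N = 52.014472 / 4.4482216 = 11.693318 pound_force ≈ 11.69 pound_force (4 s.f.). Final answer: 11.69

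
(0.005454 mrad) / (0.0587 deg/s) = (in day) 1 mrad = 0.001 rad, so 0.005454 mrad = 0.005454 * 0.001 = 5.454e-06 rad. 1 deg/s = 0.017453293 rad/s, so 0.0587 deg/s = 0.0587 * 0.017453293 = 0.0010245083 rad/s. Combine: 5.454e-06 rad / 0.0010245083 rad/s = 0.0053235295 s. 1 day = 86400 s, so 0.0053235295 s = 0.0053235295 / 86400 = 6.1614925e-08 day ≈ 6.161e-08 day (4 s.f.). Final answer: 6.161e-08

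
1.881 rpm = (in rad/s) 0.197. Check: 1 rpm = 0.10471976 rad/s, so 1.881 rpm = 1.881 * 0.10471976 = 0.19697786 rad/s. Result: 0.19697786 rad/s ≈ 0.197 rad/s (4 s.f.).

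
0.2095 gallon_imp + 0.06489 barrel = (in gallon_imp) 2.479. Check: 1 gallon_imp = 0.00454609 m^3, so 0.2095 gallon_imp = 0.2095 * 0.00454609 = 0.00095240585 m^3. 1 barrel = 0.15898729 m^3, so 0.06489 barrel = 0.06489 * 0.15898729 = 0.010316686 m^3. Sum: 0.00095240585 + 0.010316686 = 0.011269091 m^3. 1 gallon_imp = 0.00454609 m^3, so 0.011269091 m^3 = 0.011269091 / 0.00454609 = 2.4788536 gallon_imp ≈ 2.479 gallon_imp (4 s.f.).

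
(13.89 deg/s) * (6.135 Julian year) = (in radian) 1 deg/s = 0.017453293 rad/s, so 13.89 deg/s = 13.89 * 0.017453293 = 0.24242623 rad/s. 1 Julian year = 31557600 s, so 6.135 Julian year = 6.135 * 31557600 = 1.9360588e+08 s. Combine: 0.24242623 rad/s * 1.9360588e+08 s = 46935143 rad. 46935143 rad = 46935143 radian ≈ 4.694e+07 radian (4 s.f.). Final answer: 4.694e+07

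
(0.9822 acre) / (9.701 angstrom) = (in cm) 1 acre = 4046.8564 m^2, so 0.9822 acre = 0.9822 * 4046.8564 = 3974.8224 m^2. 1 angstrom = 1e-10 m, so 9.701 angstrom = 9.701 * 1e-10 = 9.701e-10 m. Combine: 3974.8224 m^2 / 9.701e-10 m = 4.0973326e+12 m. 1 cm = 0.01 m, so 4.0973326e+12 m = 4.0973326e+12 / 0.01 = 4.0973326e+14 cm ≈ 4.097e+14 cm (4 s.f.). Final answer: 4.097e+14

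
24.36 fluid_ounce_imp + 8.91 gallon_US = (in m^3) 1 fluid_ounce_imp = 2.8413063e-05 m^3, so 24.36 fluid_ounce_imp = 24.36 * 2.8413063e-05 = 0.0006921422 m^3. 1 gallon_US = 0.0037854118 m^3, so 8.91 gallon_US = 8.91 * 0.0037854118 = 0.033728019 m^3. Sum: 0.0006921422 + 0.033728019 = 0.034420161 m^3. Result: 0.034420161 m^3 ≈ 0.03442 m^3 (4 s.f.). Final answer: 0.03442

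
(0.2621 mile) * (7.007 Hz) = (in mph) 1 mile = 1609.344 m, so 0.2621 mile = 0.2621 * 1609.344 = 421.80906 m. 7.007 Hz is already in Hz. Combine: 421.80906 m * 7.007 Hz = 2955.6161 m/s. 1 mph = 0.44704 m/s, so 2955.6161 m/s = 2955.6161 / 0.44704 = 6611.5249 mph ≈ 6612 mph (4 s.f.). Final answer: 6612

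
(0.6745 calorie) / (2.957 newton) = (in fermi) 9.544e+14. Check: 1 calorie = 4.184 J, so 0.6745 calorie = 0.6745 * 4.184 = 2.822108 J. 2.957 newton = 2.957 N. Combine: 2.822108 J / 2.957 N = 0.95438214 m. 1 fermi = 1e-15 m, so 0.95438214 m = 0.95438214 / 1e-15 = 9.5438214e+14 fermi ≈ 9.544e+14 fermi (4 s.f.).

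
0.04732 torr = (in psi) 1 torr = 133.32237 Pa, so 0.04732 torr = 0.04732 * 133.32237 = 6.3088145 Pa. 1 psi = 6894.7573 Pa, so 6.3088145 Pa = 6.3088145 / 6894.7573 = 0.00091501618 psi ≈ 0.000915 psi (4 s.f.). Final answer: 0.000915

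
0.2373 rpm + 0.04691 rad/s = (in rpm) 0.6853. Check: 1 rpm = 0.10471976 rad/s, so 0.2373 rpm = 0.2373 * 0.10471976 = 0.024849998 rad/s. 0.04691 rad/s is already in rad/s. Sum: 0.024849998 + 0.04691 = 0.071759998 rad/s. 1 rpm = 0.10471976 rad/s, so 0.071759998 rad/s = 0.071759998 / 0.10471976 = 0.6852575 rpm ≈ 0.6853 rpm (4 s.f.).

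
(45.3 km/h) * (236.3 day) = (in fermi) 1 km/h = 0.27777778 m/s, so 45.3 km/h = 45.3 * 0.27777778 = 12.583333 m/s. 1 day = 86400 s, so 236.3 day = 236.3 * 86400 = 20416320 s. Combine: 12.583333 m/s * 20416320 s = 2.5690536e+08 m. 1 fermi = 1e-15 m, so 2.5690536e+08 m = 2.5690536e+08 / 1e-15 = 2.5690536e+23 fermi ≈ 2.569e+23 fermi (4 s.f.). Final answer: 2.569e+23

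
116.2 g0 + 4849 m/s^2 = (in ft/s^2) 1 g0 = 9.80665 m/s^2, so 116.2 g0 = 116.2 * 9.80665 = 1139.5327 m/s^2. 4849 m/s^2 is already in m/s^2. Sum: 1139.5327 + 4849 = 5988.5327 m/s^2. 1 ft/s^2 = 0.3048 m/s^2, so 5988.5327 m/s^2 = 5988.5327 / 0.3048 = 19647.417 ft/s^2 ≈ 1.965e+04 ft/s^2 (4 s.f.). Final answer: 1.965e+04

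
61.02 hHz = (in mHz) 6.102e+06. Check: 1 hHz = 100 Hz, so 61.02 hHz = 61.02 * 100 = 6102 Hz. 1 mHz = 0.001 Hz, so 6102 Hz = 6102 / 0.001 = 6102000 mHz ≈ 6.102e+06 mHz (4 s.f.).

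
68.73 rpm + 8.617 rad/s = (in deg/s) 1 rpm = 0.10471976 rad/s, so 68.73 rpm = 68.73 * 0.10471976 = 7.1973888 rad/s. 8.617 rad/s is already in rad/s. Sum: 7.1973888 + 8.617 = 15.814389 rad/s. 1 deg/s = 0.017453293 rad/s, so 15.814389 rad/s = 15.814389 / 0.017453293 = 906.09773 deg/s ≈ 906.1 deg/s (4 s.f.). Final answer: 906.1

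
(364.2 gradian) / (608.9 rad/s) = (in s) 1 gradian = 0.015707963 rad, so 364.2 gradian = 364.2 * 0.015707963 = 5.7208402 rad. 608.9 rad/s is already in rad/s. Combine: 5.7208402 rad / 608.9 rad/s = 0.0093953691 s. Result: 0.0093953691 s ≈ 0.009395 s (4 s.f.). Final answer: 0.009395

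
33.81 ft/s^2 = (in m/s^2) 10.31. Check: 1 ft/s^2 = 0.3048 m/s^2, so 33.81 ft/s^2 = 33.81 * 0.3048 = 10.305288 m/s^2. Result: 10.305288 m/s^2 ≈ 10.31 m/s^2 (4 s.f.).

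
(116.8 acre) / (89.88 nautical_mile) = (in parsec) 9.203e-17. Check: 1 acre = 4046.8564 m^2, so 116.8 acre = 116.8 * 4046.8564 = 472672.83 m^2. 1 nautical_mile = 1852 m, so 89.88 nautical_mile = 89.88 * 1852 = 166457.76 m. Combine: 472672.83 m^2 / 166457.76 m = 2.8395962 m. 1 parsec = 3.0856776e+16 m, so 2.8395962 m = 2.8395962 / 3.0856776e+16 = 9.2025047e-17 parsec ≈ 9.203e-17 parsec (4 s.f.).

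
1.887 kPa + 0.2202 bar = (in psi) 3.467. Check: 1 kPa = 1000 Pa, so 1.887 kPa = 1.887 * 1000 = 1887 Pa. 1 bar = 100000 Pa, so 0.2202 bar = 0.2202 * 100000 = 22020 Pa. Sum: 1887 + 22020 = 23907 Pa. 1 psi = 6894.7573 Pa, so 23907 Pa = 23907 / 6894.7573 = 3.4674172 psi ≈ 3.467 psi (4 s.f.).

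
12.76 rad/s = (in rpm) 1 rpm = 0.10471976 rad/s, so 12.76 rad/s = 12.76 / 0.10471976 = 121.84902 rpm ≈ 121.8 rpm (4 s.f.). Final answer: 121.8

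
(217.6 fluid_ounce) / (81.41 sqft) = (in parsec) 1 fluid_ounce = 2.957353e-05 m^3, so 217.6 fluid_ounce = 217.6 * 2.957353e-05 = 0.0064352 m^3. 1 sqft = 0.09290304 m^2, so 81.41 sqft = 81.41 * 0.09290304 = 7.5632365 m^2. Combine: 0.0064352 m^3 / 7.5632365 m^2 = 0.00085085268 m. 1 parsec = 3.0856776e+16 m, so 0.00085085268 m = 0.00085085268 / 3.0856776e+16 = 2.7574257e-20 parsec ≈ 2.757e-20 parsec (4 s.f.). Final answer: 2.757e-20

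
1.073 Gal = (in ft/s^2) 0.0352. Check: 1 Gal = 0.01 m/s^2, so 1.073 Gal = 1.073 * 0.01 = 0.01073 m/s^2. 1 ft/s^2 = 0.3048 m/s^2, so 0.01073 m/s^2 = 0.01073 / 0.3048 = 0.035203412 ft/s^2 ≈ 0.0352 ft/s^2 (4 s.f.).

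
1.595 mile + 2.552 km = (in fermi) 5.119e+18. Check: 1 mile = 1609.344 m, so 1.595 mile = 1.595 * 1609.344 = 2566.9037 m. 1 km = 1000 m, so 2.552 km = 2.552 * 1000 = 2552 m. Sum: 2566.9037 + 2552 = 5118.9037 m. 1 fermi = 1e-15 m, so 5118.9037 m = 5118.9037 / 1e-15 = 5.1189037e+18 fermi ≈ 5.119e+18 fermi (4 s.f.).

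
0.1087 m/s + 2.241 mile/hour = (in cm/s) 111.1. Check: 0.1087 m/s is already in m/s. 1 mile/hour = 0.44704 m/s, so 2.241 mile/hour = 2.241 * 0.44704 = 1.0018166 m/s. Sum: 0.1087 + 1.0018166 = 1.1105166 m/s. 1 cm/s = 0.01 m/s, so 1.1105166 m/s = 1.1105166 / 0.01 = 111.05166 cm/s ≈ 111.1 cm/s (4 s.f.).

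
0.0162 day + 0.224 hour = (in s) 2206. Check: 1 day = 86400 s, so 0.0162 day = 0.0162 * 86400 = 1399.68 s. 1 hour = 3600 s, so 0.224 hour = 0.224 * 3600 = 806.4 s. Sum: 1399.68 + 806.4 = 2206.08 s. Result: 2206.08 s ≈ 2206 s (4 s.f.).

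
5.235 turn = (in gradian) 1 turn = 6.2831853 rad, so 5.235 turn = 5.235 * 6.2831853 = 32.892475 rad. 1 gradian = 0.015707963 rad, so 32.892475 rad = 32.892475 / 0.015707963 = 2094 gradian. Final answer: 2094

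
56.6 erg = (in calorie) 1.353e-06. Check: 1 erg = 1e-07 J, so 56.6 erg = 56.6 * 1e-07 = 5.66e-06 J. 1 calorie = 4.184 J, so 5.66e-06 J = 5.66e-06 / 4.184 = 1.3527725e-06 calorie ≈ 1.353e-06 calorie (4 s.f.).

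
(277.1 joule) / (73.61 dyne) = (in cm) 3.764e+07. Check: 277.1 joule = 277.1 J. 1 dyne = 1e-05 N, so 73.61 dyne = 73.61 * 1e-05 = 0.0007361 N. Combine: 277.1 J / 0.0007361 N = 376443.42 m. 1 cm = 0.01 m, so 376443.42 m = 376443.42 / 0.01 = 37644342 cm ≈ 3.764e+07 cm (4 s.f.).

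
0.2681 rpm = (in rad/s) 0.02808. Check: 1 rpm = 0.10471976 rad/s, so 0.2681 rpm = 0.2681 * 0.10471976 = 0.028075366 rad/s. Result: 0.028075366 rad/s ≈ 0.02808 rad/s (4 s.f.).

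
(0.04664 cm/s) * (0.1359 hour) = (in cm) 1 cm/s = 0.01 m/s, so 0.04664 cm/s = 0.04664 * 0.01 = 0.0004664 m/s. 1 hour = 3600 s, so 0.1359 hour = 0.1359 * 3600 = 489.24 s. Combine: 0.0004664 m/s * 489.24 s = 0.22818154 m. 1 cm = 0.01 m, so 0.22818154 m = 0.22818154 / 0.01 = 22.818154 cm ≈ 22.82 cm (4 s.f.). Final answer: 22.82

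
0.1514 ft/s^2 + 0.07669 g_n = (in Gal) 79.82. Check: 1 ft/s^2 = 0.3048 m/s^2, so 0.1514 ft/s^2 = 0.1514 * 0.3048 = 0.04614672 m/s^2. 1 g_n = 9.80665 m/s^2, so 0.07669 g_n = 0.07669 * 9.80665 = 0.75207199 m/s^2. Sum: 0.04614672 + 0.75207199 = 0.79821871 m/s^2. 1 Gal = 0.01 m/s^2, so 0.79821871 m/s^2 = 0.79821871 / 0.01 = 79.821871 Gal ≈ 79.82 Gal (4 s.f.).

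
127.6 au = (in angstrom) 1.909e+23. Check: 1 au = 1.4959787e+11 m, so 127.6 au = 127.6 * 1.4959787e+11 = 1.9088688e+13 m. 1 angstrom = 1e-10 m, so 1.9088688e+13 m = 1.9088688e+13 / 1e-10 = 1.9088688e+23 angstrom ≈ 1.909e+23 angstrom (4 s.f.).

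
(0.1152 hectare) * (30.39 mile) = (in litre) 1 hectare = 10000 m^2, so 0.1152 hectare = 0.1152 * 10000 = 1152 m^2. 1 mile = 1609.344 m, so 30.39 mile = 30.39 * 1609.344 = 48907.964 m. Combine: 1152 m^2 * 48907.964 m = 56341975 m^3. 1 litre = 0.001 m^3, so 56341975 m^3 = 56341975 / 0.001 = 5.6341975e+10 litre ≈ 5.634e+10 litre (4 s.f.). Final answer: 5.634e+10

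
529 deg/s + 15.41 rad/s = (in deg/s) 1412. Check: 1 deg/s = 0.017453293 rad/s, so 529 deg/s = 529 * 0.017453293 = 9.2327917 rad/s. 15.41 rad/s is already in rad/s. Sum: 9.2327917 + 15.41 = 24.642792 rad/s. 1 deg/s = 0.017453293 rad/s, so 24.642792 rad/s = 24.642792 / 0.017453293 = 1411.928 deg/s ≈ 1412 deg/s (4 s.f.).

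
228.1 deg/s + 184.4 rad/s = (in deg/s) 1.079e+04. Check: 1 deg/s = 0.017453293 rad/s, so 228.1 deg/s = 228.1 * 0.017453293 = 3.981096 rad/s. 184.4 rad/s is already in rad/s. Sum: 3.981096 + 184.4 = 188.3811 rad/s. 1 deg/s = 0.017453293 rad/s, so 188.3811 rad/s = 188.3811 / 0.017453293 = 10793.442 deg/s ≈ 1.079e+04 deg/s (4 s.f.).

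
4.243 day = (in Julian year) 1 day = 86400 s, so 4.243 day = 4.243 * 86400 = 366595.2 s. 1 Julian year = 31557600 s, so 366595.2 s = 366595.2 / 31557600 = 0.011616701 Julian year ≈ 0.01162 Julian year (4 s.f.). Final answer: 0.01162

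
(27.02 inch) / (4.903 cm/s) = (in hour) 1 inch = 0.0254 m, so 27.02 inch = 27.02 * 0.0254 = 0.686308 m. 1 cm/s = 0.01 m/s, so 4.903 cm/s = 4.903 * 0.01 = 0.04903 m/s. Combine: 0.686308 m / 0.04903 m/s = 13.997716 s. 1 hour = 3600 s, so 13.997716 s = 13.997716 / 3600 = 0.0038882544 hour ≈ 0.003888 hour (4 s.f.). Final answer: 0.003888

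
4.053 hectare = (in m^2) 4.053e+04. Check: 1 hectare = 10000 m^2, so 4.053 hectare = 4.053 * 10000 = 40530 m^2. Result: 40530 m^2 ≈ 4.053e+04 m^2 (4 s.f.).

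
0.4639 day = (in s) 1 day = 86400 s, so 0.4639 day = 0.4639 * 86400 = 40080.96 s. Result: 40080.96 s ≈ 4.008e+04 s (4 s.f.). Final answer: 4.008e+04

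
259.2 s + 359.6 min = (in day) 259.2 s is already in s. 1 min = 60 s, so 359.6 min = 359.6 * 60 = 21576 s. Sum: 259.2 + 21576 = 21835.2 s. 1 day = 86400 s, so 21835.2 s = 21835.2 / 86400 = 0.25272222 day ≈ 0.2527 day (4 s.f.). Final answer: 0.2527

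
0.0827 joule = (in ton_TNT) 1.977e-11. Check: 0.0827 joule = 0.0827 J. 1 ton_TNT = 4.184e+09 J, so 0.0827 J = 0.0827 / 4.184e+09 = 1.9765774e-11 ton_TNT ≈ 1.977e-11 ton_TNT (4 s.f.).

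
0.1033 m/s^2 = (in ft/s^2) 1 ft/s^2 = 0.3048 m/s^2, so 0.1033 m/s^2 = 0.1033 / 0.3048 = 0.33891076 ft/s^2 ≈ 0.3389 ft/s^2 (4 s.f.). Final answer: 0.3389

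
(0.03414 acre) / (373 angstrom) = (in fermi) 1 acre = 4046.8564 m^2, so 0.03414 acre = 0.03414 * 4046.8564 = 138.15968 m^2. 1 angstrom = 1e-10 m, so 373 angstrom = 373 * 1e-10 = 3.73e-08 m. Combine: 138.15968 m^2 / 3.73e-08 m = 3.7040128e+09 m. 1 fermi = 1e-15 m, so 3.7040128e+09 m = 3.7040128e+09 / 1e-15 = 3.7040128e+24 fermi ≈ 3.704e+24 fermi (4 s.f.). Final answer: 3.704e+24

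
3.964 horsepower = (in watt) 2956. Check: 1 horsepower = 745.69987 W, so 3.964 horsepower = 3.964 * 745.69987 = 2955.9543 W. 2955.9543 W = 2955.9543 watt ≈ 2956 watt (4 s.f.).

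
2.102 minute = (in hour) 1 minute = 60 s, so 2.102 minute = 2.102 * 60 = 126.12 s. 1 hour = 3600 s, so 126.12 s = 126.12 / 3600 = 0.035033333 hour ≈ 0.03503 hour (4 s.f.). Final answer: 0.03503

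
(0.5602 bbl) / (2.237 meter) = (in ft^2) 1 bbl = 0.15898729 m^3, so 0.5602 bbl = 0.5602 * 0.15898729 = 0.089064683 m^3. 2.237 meter = 2.237 m. Combine: 0.089064683 m^3 / 2.237 m = 0.039814342 m^2. 1 ft^2 = 0.09290304 m^2, so 0.039814342 m^2 = 0.039814342 / 0.09290304 = 0.42855801 ft^2 ≈ 0.4286 ft^2 (4 s.f.). Final answer: 0.4286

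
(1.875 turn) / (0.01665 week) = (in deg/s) 1 turn = 6.2831853 rad, so 1.875 turn = 1.875 * 6.2831853 = 11.780972 rad. 1 week = 604800 s, so 0.01665 week = 0.01665 * 604800 = 10069.92 s. Combine: 11.780972 rad / 10069.92 s = 0.0011699172 rad/s. 1 deg/s = 0.017453293 rad/s, so 0.0011699172 rad/s = 0.0011699172 / 0.017453293 = 0.067031317 deg/s ≈ 0.06703 deg/s (4 s.f.). Final answer: 0.06703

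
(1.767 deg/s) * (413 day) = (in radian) 1 deg/s = 0.017453293 rad/s, so 1.767 deg/s = 1.767 * 0.017453293 = 0.030839968 rad/s. 1 day = 86400 s, so 413 day = 413 * 86400 = 35683200 s. Combine: 0.030839968 rad/s * 35683200 s = 1100468.7 rad. 1100468.7 rad = 1100468.7 radian ≈ 1.1e+06 radian (4 s.f.). Final answer: 1.1e+06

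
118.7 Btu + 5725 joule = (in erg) 1 Btu = 1055.0559 J, so 118.7 Btu = 118.7 * 1055.0559 = 125235.13 J. 5725 joule = 5725 J. Sum: 125235.13 + 5725 = 130960.13 J. 1 erg = 1e-07 J, so 130960.13 J = 130960.13 / 1e-07 = 1.3096013e+12 erg ≈ 1.31e+12 erg (4 s.f.). Final answer: 1.31e+12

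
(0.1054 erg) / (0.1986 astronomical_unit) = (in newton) 1 erg = 1e-07 J, so 0.1054 erg = 0.1054 * 1e-07 = 1.054e-08 J. 1 astronomical_unit = 1.4959787e+11 m, so 0.1986 astronomical_unit = 0.1986 * 1.4959787e+11 = 2.9710137e+10 m. Combine: 1.054e-08 J / 2.9710137e+10 m = 3.5476107e-19 N. 3.5476107e-19 N = 3.5476107e-19 newton ≈ 3.548e-19 newton (4 s.f.). Final answer: 3.548e-19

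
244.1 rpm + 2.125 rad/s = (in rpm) 264.4. Check: 1 rpm = 0.10471976 rad/s, so 244.1 rpm = 244.1 * 0.10471976 = 25.562092 rad/s. 2.125 rad/s is already in rad/s. Sum: 25.562092 + 2.125 = 27.687092 rad/s. 1 rpm = 0.10471976 rad/s, so 27.687092 rad/s = 27.687092 / 0.10471976 = 264.39226 rpm ≈ 264.4 rpm (4 s.f.).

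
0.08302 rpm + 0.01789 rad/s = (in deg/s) 1 rpm = 0.10471976 rad/s, so 0.08302 rpm = 0.08302 * 0.10471976 = 0.0086938341 rad/s. 0.01789 rad/s is already in rad/s. Sum: 0.0086938341 + 0.01789 = 0.026583834 rad/s. 1 deg/s = 0.017453293 rad/s, so 0.026583834 rad/s = 0.026583834 / 0.017453293 = 1.5231415 deg/s ≈ 1.523 deg/s (4 s.f.). Final answer: 1.523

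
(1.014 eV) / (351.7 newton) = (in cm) 4.619e-20. Check: 1 eV = 1.6021766e-19 J, so 1.014 eV = 1.014 * 1.6021766e-19 = 1.6246071e-19 J. 351.7 newton = 351.7 N. Combine: 1.6246071e-19 J / 351.7 N = 4.619298e-22 m. 1 cm = 0.01 m, so 4.619298e-22 m = 4.619298e-22 / 0.01 = 4.619298e-20 cm ≈ 4.619e-20 cm (4 s.f.).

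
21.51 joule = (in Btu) 0.02039. Check: 21.51 joule = 21.51 J. 1 Btu = 1055.0559 J, so 21.51 J = 21.51 / 1055.0559 = 0.020387546 Btu ≈ 0.02039 Btu (4 s.f.).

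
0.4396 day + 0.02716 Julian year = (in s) 8.951e+05. Check: 1 day = 86400 s, so 0.4396 day = 0.4396 * 86400 = 37981.44 s. 1 Julian year = 31557600 s, so 0.02716 Julian year = 0.02716 * 31557600 = 857104.42 s. Sum: 37981.44 + 857104.42 = 895085.86 s. Result: 895085.86 s ≈ 8.951e+05 s (4 s.f.).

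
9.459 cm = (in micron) 1 cm = 0.01 m, so 9.459 cm = 9.459 * 0.01 = 0.09459 m. 1 micron = 1e-06 m, so 0.09459 m = 0.09459 / 1e-06 = 94590 micron ≈ 9.459e+04 micron (4 s.f.). Final answer: 9.459e+04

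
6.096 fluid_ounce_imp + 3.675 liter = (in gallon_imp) 1 fluid_ounce_imp = 2.8413063e-05 m^3, so 6.096 fluid_ounce_imp = 6.096 * 2.8413063e-05 = 0.00017320603 m^3. 1 liter = 0.001 m^3, so 3.675 liter = 3.675 * 0.001 = 0.003675 m^3. Sum: 0.00017320603 + 0.003675 = 0.003848206 m^3. 1 gallon_imp = 0.00454609 m^3, so 0.003848206 m^3 = 0.003848206 / 0.00454609 = 0.84648699 gallon_imp ≈ 0.8465 gallon_imp (4 s.f.). Final answer: 0.8465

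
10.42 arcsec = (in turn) 1 arcsec = 4.8481368e-06 rad, so 10.42 arcsec = 10.42 * 4.8481368e-06 = 5.0517586e-05 rad. 1 turn = 6.2831853 rad, so 5.0517586e-05 rad = 5.0517586e-05 / 6.2831853 = 8.0401235e-06 turn ≈ 8.04e-06 turn (4 s.f.). Final answer: 8.04e-06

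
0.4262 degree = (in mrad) 1 degree = 0.017453293 rad, so 0.4262 degree = 0.4262 * 0.017453293 = 0.0074385933 rad. 1 mrad = 0.001 rad, so 0.0074385933 rad = 0.0074385933 / 0.001 = 7.4385933 mrad ≈ 7.439 mrad (4 s.f.). Final answer: 7.439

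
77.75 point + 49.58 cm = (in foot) 1 point = 0.00035277778 m, so 77.75 point = 77.75 * 0.00035277778 = 0.027428472 m. 1 cm = 0.01 m, so 49.58 cm = 49.58 * 0.01 = 0.4958 m. Sum: 0.027428472 + 0.4958 = 0.52322847 m. 1 foot = 0.3048 m, so 0.52322847 m = 0.52322847 / 0.3048 = 1.7166288 foot ≈ 1.717 foot (4 s.f.). Final answer: 1.717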